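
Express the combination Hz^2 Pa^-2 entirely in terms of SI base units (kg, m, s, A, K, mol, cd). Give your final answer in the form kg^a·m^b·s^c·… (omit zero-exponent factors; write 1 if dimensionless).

Hz = 1/s = s⁻¹ (frequency is cycles per second).
So Hz² = s⁻².
Pa = N/m² (pressure = force per area),
    = kg·m⁻¹·s⁻².
So Pa⁻² = kg⁻²·m²·s⁴.
Combining: Hz²·Pa⁻² = s⁻² · (kg⁻²·m²·s⁴) = kg⁻²·m²·s².

kg⁻²·m²·s²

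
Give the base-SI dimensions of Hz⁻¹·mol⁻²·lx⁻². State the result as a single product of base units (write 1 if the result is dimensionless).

Hz = s⁻¹.
So Hz⁻¹ = s.
lx = m⁻²·cd.
So lx⁻² = m⁴·cd⁻².
Combining: Hz⁻¹·mol⁻²·lx⁻² = s · mol⁻² · (m⁴·cd⁻²) = m⁴·s·mol⁻²·cd⁻².

m⁴·s·mol⁻²·cd⁻²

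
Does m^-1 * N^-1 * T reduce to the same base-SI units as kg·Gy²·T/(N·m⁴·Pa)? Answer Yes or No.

Left side:
  N = kg·m/s² = kg·m·s⁻² (force = mass × acceleration).
  So N⁻¹ = kg⁻¹·m⁻¹·s².
  T = Wb/m² (flux density = flux per area),
      = kg·s⁻²·A⁻¹.
  Combining: m⁻¹·N⁻¹·T = m⁻¹ · (kg⁻¹·m⁻¹·s²) · (kg·s⁻²·A⁻¹) = m⁻²·A⁻¹.
Right side:
  N = kg·m/s² = kg·m·s⁻² (force = mass × acceleration).
  So N⁻¹ = kg⁻¹·m⁻¹·s².
  Gy = J/kg (absorbed dose = energy per mass),
      = m²·s⁻².
  So Gy² = m⁴·s⁻⁴.
  Pa = N/m² (pressure = force per area),
      = kg·m⁻¹·s⁻².
  So Pa⁻¹ = kg⁻¹·m·s².
  T = Wb/m² (flux density = flux per area),
      = kg·s⁻²·A⁻¹.
  Combining: kg·N⁻¹·Gy²·m⁻⁴·Pa⁻¹·T = kg · (kg⁻¹·m⁻¹·s²) · (m⁴·s⁻⁴) · m⁻⁴ · (kg⁻¹·m·s²) · (kg·s⁻²·A⁻¹) = s⁻²·A⁻¹.
Left is m⁻²·A⁻¹; right is s⁻²·A⁻¹ — different.

No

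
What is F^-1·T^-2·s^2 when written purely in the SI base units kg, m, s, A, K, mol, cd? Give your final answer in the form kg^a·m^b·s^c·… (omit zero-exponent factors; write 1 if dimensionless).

kg⁻¹·m²·s²

F = kg⁻¹·m⁻²·s⁴·A².
So F⁻¹ = kg·m²·s⁻⁴·A⁻².
T = kg·s⁻²·A⁻¹.
So T⁻² = kg⁻²·s⁴·A².
Combining: F⁻¹·T⁻²·s² = (kg·m²·s⁻⁴·A⁻²) · (kg⁻²·s⁴·A²) · s² = kg⁻¹·m²·s².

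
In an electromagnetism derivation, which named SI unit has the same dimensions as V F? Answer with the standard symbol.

C

V = kg·m²·s⁻³·A⁻¹.
F = kg⁻¹·m⁻²·s⁴·A².
Combining: V·F = (kg·m²·s⁻³·A⁻¹) · (kg⁻¹·m⁻²·s⁴·A²) = s·A.
s·A is the base-SI form of the coulomb.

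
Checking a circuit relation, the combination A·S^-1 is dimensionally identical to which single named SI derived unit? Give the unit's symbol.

S = kg⁻¹·m⁻²·s³·A².
So S⁻¹ = kg·m²·s⁻³·A⁻².
Combining: A·S⁻¹ = A · (kg·m²·s⁻³·A⁻²) = kg·m²·s⁻³·A⁻¹.
kg·m²·s⁻³·A⁻¹ is the base-SI form of the volt.

V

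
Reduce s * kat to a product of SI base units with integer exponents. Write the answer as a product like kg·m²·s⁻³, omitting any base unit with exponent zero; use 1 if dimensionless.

mol

kat = mol/s = s⁻¹·mol (catalytic activity).
Combining: s·kat = s · (s⁻¹·mol) = mol.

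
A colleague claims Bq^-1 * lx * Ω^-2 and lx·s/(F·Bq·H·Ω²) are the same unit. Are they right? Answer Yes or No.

No

Left side:
  Bq = 1/s = s⁻¹ (activity is decays per second).
  So Bq⁻¹ = s.
  lx = lm/m² (illuminance = luminous flux per area),
      = m⁻²·cd.
  Ω = V/A (resistance = voltage per current),
      = kg·m²·s⁻³·A⁻².
  So Ω⁻² = kg⁻²·m⁻⁴·s⁶·A⁴.
  Combining: Bq⁻¹·lx·Ω⁻² = s · (m⁻²·cd) · (kg⁻²·m⁻⁴·s⁶·A⁴) = kg⁻²·m⁻⁶·s⁷·A⁴·cd.
Right side:
  F = C/V (capacitance = charge per voltage),
      = A·s/(kg·m²·s⁻³·A⁻¹) (substituting C and V),
      = kg⁻¹·m⁻²·s⁴·A².
  So F⁻¹ = kg·m²·s⁻⁴·A⁻².
  Bq = 1/s = s⁻¹ (activity is decays per second).
  So Bq⁻¹ = s.
  lx = lm/m² (illuminance = luminous flux per area),
      = m⁻²·cd.
  H = Wb/A (inductance = flux per current),
      = kg·m²·s⁻²·A⁻².
  So H⁻¹ = kg⁻¹·m⁻²·s²·A².
  Ω = V/A (resistance = voltage per current),
      = kg·m²·s⁻³·A⁻².
  So Ω⁻² = kg⁻²·m⁻⁴·s⁶·A⁴.
  Combining: F⁻¹·Bq⁻¹·lx·H⁻¹·s·Ω⁻² = (kg·m²·s⁻⁴·A⁻²) · s · (m⁻²·cd) · (kg⁻¹·m⁻²·s²·A²) · s · (kg⁻²·m⁻⁴·s⁶·A⁴) = kg⁻²·m⁻⁶·s⁶·A⁴·cd.
Left is kg⁻²·m⁻⁶·s⁷·A⁴·cd; right is kg⁻²·m⁻⁶·s⁶·A⁴·cd — different.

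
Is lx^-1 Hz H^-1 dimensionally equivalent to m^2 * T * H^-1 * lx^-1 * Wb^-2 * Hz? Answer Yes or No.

No

Left side:
  lx = lm/m² (illuminance = luminous flux per area),
      = m⁻²·cd.
  So lx⁻¹ = m²·cd⁻¹.
  Hz = 1/s = s⁻¹ (frequency is cycles per second).
  H = Wb/A (inductance = flux per current),
      = kg·m²·s⁻²·A⁻².
  So H⁻¹ = kg⁻¹·m⁻²·s²·A².
  Combining: lx⁻¹·Hz·H⁻¹ = (m²·cd⁻¹) · s⁻¹ · (kg⁻¹·m⁻²·s²·A²) = kg⁻¹·s·A²·cd⁻¹.
Right side:
  T = Wb/m² (flux density = flux per area),
      = kg·s⁻²·A⁻¹.
  H = Wb/A (inductance = flux per current),
      = kg·m²·s⁻²·A⁻².
  So H⁻¹ = kg⁻¹·m⁻²·s²·A².
  lx = lm/m² (illuminance = luminous flux per area),
      = m⁻²·cd.
  So lx⁻¹ = m²·cd⁻¹.
  Wb = V·s (flux: a volt is a weber per second),
      = kg·m²·s⁻²·A⁻¹.
  So Wb⁻² = kg⁻²·m⁻⁴·s⁴·A².
  Hz = 1/s = s⁻¹ (frequency is cycles per second).
  Combining: m²·T·H⁻¹·lx⁻¹·Wb⁻²·Hz = m² · (kg·s⁻²·A⁻¹) · (kg⁻¹·m⁻²·s²·A²) · (m²·cd⁻¹) · (kg⁻²·m⁻⁴·s⁴·A²) · s⁻¹ = kg⁻²·m⁻²·s³·A³·cd⁻¹.
Left is kg⁻¹·s·A²·cd⁻¹; right is kg⁻²·m⁻²·s³·A³·cd⁻¹ — different.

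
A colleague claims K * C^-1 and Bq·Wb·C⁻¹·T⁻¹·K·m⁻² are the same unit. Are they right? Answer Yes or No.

No

Left side:
  C = A·s = s·A (charge = current × time).
  So C⁻¹ = s⁻¹·A⁻¹.
  Combining: K·C⁻¹ = K · (s⁻¹·A⁻¹) = s⁻¹·A⁻¹·K.
Right side:
  Bq = 1/s = s⁻¹ (activity is decays per second).
  Wb = V·s (flux: a volt is a weber per second),
      = kg·m²·s⁻²·A⁻¹.
  C = A·s = s·A (charge = current × time).
  So C⁻¹ = s⁻¹·A⁻¹.
  T = Wb/m² (flux density = flux per area),
      = kg·s⁻²·A⁻¹.
  So T⁻¹ = kg⁻¹·s²·A.
  Combining: Bq·Wb·C⁻¹·T⁻¹·K·m⁻² = s⁻¹ · (kg·m²·s⁻²·A⁻¹) · (s⁻¹·A⁻¹) · (kg⁻¹·s²·A) · K · m⁻² = s⁻²·A⁻¹·K.
Left is s⁻¹·A⁻¹·K; right is s⁻²·A⁻¹·K — different.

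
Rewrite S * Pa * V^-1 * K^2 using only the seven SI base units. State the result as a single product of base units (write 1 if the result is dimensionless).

kg⁻¹·m⁻⁵·s⁴·A³·K²

S = 1/Ω (conductance is reciprocal resistance),
    = kg⁻¹·m⁻²·s³·A².
Pa = N/m² (pressure = force per area),
    = kg·m⁻¹·s⁻².
V = W/A (potential = power per current),
    = kg·m²·s⁻³·A⁻¹.
So V⁻¹ = kg⁻¹·m⁻²·s³·A.
Combining: S·Pa·V⁻¹·K² = (kg⁻¹·m⁻²·s³·A²) · (kg·m⁻¹·s⁻²) · (kg⁻¹·m⁻²·s³·A) · K² = kg⁻¹·m⁻⁵·s⁴·A³·K².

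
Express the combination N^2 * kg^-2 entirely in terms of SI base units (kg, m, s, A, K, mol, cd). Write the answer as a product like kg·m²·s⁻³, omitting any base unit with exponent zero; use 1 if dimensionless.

N = kg·m/s² = kg·m·s⁻² (force = mass × acceleration).
So N² = kg²·m²·s⁻⁴.
Combining: N²·kg⁻² = (kg²·m²·s⁻⁴) · kg⁻² = m²·s⁻⁴.

m²·s⁻⁴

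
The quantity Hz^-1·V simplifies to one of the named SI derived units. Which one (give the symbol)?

Hz = 1/s = s⁻¹ (frequency is cycles per second).
So Hz⁻¹ = s.
V = W/A (potential = power per current),
    = kg·m²·s⁻³·A⁻¹.
Combining: Hz⁻¹·V = s · (kg·m²·s⁻³·A⁻¹) = kg·m²·s⁻²·A⁻¹.
kg·m²·s⁻²·A⁻¹ is the base-SI form of the weber.

Wb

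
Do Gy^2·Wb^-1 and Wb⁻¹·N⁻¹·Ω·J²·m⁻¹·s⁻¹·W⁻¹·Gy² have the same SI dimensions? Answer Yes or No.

No

Left side:
  Gy = m²·s⁻².
  So Gy² = m⁴·s⁻⁴.
  Wb = kg·m²·s⁻²·A⁻¹.
  So Wb⁻¹ = kg⁻¹·m⁻²·s²·A.
  Combining: Gy²·Wb⁻¹ = (m⁴·s⁻⁴) · (kg⁻¹·m⁻²·s²·A) = kg⁻¹·m²·s⁻²·A.
Right side:
  Wb = V·s (flux: a volt is a weber per second),
      = kg·m²·s⁻²·A⁻¹.
  So Wb⁻¹ = kg⁻¹·m⁻²·s²·A.
  N = kg·m/s² = kg·m·s⁻² (force = mass × acceleration).
  So N⁻¹ = kg⁻¹·m⁻¹·s².
  Ω = V/A (resistance = voltage per current),
      = kg·m²·s⁻³·A⁻².
  J = N·m (work = force × distance),
      = kg·m²·s⁻².
  So J² = kg²·m⁴·s⁻⁴.
  W = J/s (power = energy per time),
      = kg·m²·s⁻³.
  So W⁻¹ = kg⁻¹·m⁻²·s³.
  Gy = J/kg (absorbed dose = energy per mass),
      = m²·s⁻².
  So Gy² = m⁴·s⁻⁴.
  Combining: Wb⁻¹·N⁻¹·Ω·J²·m⁻¹·s⁻¹·W⁻¹·Gy² = (kg⁻¹·m⁻²·s²·A) · (kg⁻¹·m⁻¹·s²) · (kg·m²·s⁻³·A⁻²) · (kg²·m⁴·s⁻⁴) · m⁻¹ · s⁻¹ · (kg⁻¹·m⁻²·s³) · (m⁴·s⁻⁴) = m⁴·s⁻⁵·A⁻¹.
Left is kg⁻¹·m²·s⁻²·A; right is m⁴·s⁻⁵·A⁻¹ — different.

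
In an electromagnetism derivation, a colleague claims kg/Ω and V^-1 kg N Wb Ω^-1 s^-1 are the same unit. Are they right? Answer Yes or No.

No

Left side:
  Ω = V/A (resistance = voltage per current),
      = kg·m²·s⁻³·A⁻².
  So Ω⁻¹ = kg⁻¹·m⁻²·s³·A².
  Combining: Ω⁻¹·kg = (kg⁻¹·m⁻²·s³·A²) · kg = m⁻²·s³·A².
Right side:
  V = kg·m²·s⁻³·A⁻¹.
  So V⁻¹ = kg⁻¹·m⁻²·s³·A.
  N = kg·m·s⁻².
  Wb = kg·m²·s⁻²·A⁻¹.
  Ω = kg·m²·s⁻³·A⁻².
  So Ω⁻¹ = kg⁻¹·m⁻²·s³·A².
  Combining: V⁻¹·kg·N·Wb·Ω⁻¹·s⁻¹ = (kg⁻¹·m⁻²·s³·A) · kg · (kg·m·s⁻²) · (kg·m²·s⁻²·A⁻¹) · (kg⁻¹·m⁻²·s³·A²) · s⁻¹ = kg·m⁻¹·s·A².
Left is m⁻²·s³·A²; right is kg·m⁻¹·s·A² — different.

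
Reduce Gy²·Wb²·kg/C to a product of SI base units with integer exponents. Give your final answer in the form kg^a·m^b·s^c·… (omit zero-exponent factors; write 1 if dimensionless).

kg³·m⁸·s⁻⁹·A⁻³

Gy = J/kg (absorbed dose = energy per mass),
    = m²·s⁻².
So Gy² = m⁴·s⁻⁴.
Wb = V·s (flux: a volt is a weber per second),
    = kg·m²·s⁻²·A⁻¹.
So Wb² = kg²·m⁴·s⁻⁴·A⁻².
C = A·s = s·A (charge = current × time).
So C⁻¹ = s⁻¹·A⁻¹.
Combining: Gy²·Wb²·kg·C⁻¹ = (m⁴·s⁻⁴) · (kg²·m⁴·s⁻⁴·A⁻²) · kg · (s⁻¹·A⁻¹) = kg³·m⁸·s⁻⁹·A⁻³.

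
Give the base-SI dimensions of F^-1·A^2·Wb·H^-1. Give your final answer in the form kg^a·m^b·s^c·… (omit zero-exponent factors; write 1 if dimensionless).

F = C/V (capacitance = charge per voltage),
    = A·s/(kg·m²·s⁻³·A⁻¹) (substituting C and V),
    = kg⁻¹·m⁻²·s⁴·A².
So F⁻¹ = kg·m²·s⁻⁴·A⁻².
Wb = V·s (flux: a volt is a weber per second),
    = kg·m²·s⁻²·A⁻¹.
H = Wb/A (inductance = flux per current),
    = kg·m²·s⁻²·A⁻².
So H⁻¹ = kg⁻¹·m⁻²·s²·A².
Combining: F⁻¹·A²·Wb·H⁻¹ = (kg·m²·s⁻⁴·A⁻²) · A² · (kg·m²·s⁻²·A⁻¹) · (kg⁻¹·m⁻²·s²·A²) = kg·m²·s⁻⁴·A.

kg·m²·s⁻⁴·A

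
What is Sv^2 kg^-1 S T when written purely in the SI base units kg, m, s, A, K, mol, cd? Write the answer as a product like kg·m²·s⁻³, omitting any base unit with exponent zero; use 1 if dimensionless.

kg⁻¹·m²·s⁻³·A

Sv = J/kg (equivalent dose = energy per mass),
    = m²·s⁻².
So Sv² = m⁴·s⁻⁴.
S = 1/Ω (conductance is reciprocal resistance),
    = kg⁻¹·m⁻²·s³·A².
T = Wb/m² (flux density = flux per area),
    = kg·s⁻²·A⁻¹.
Combining: Sv²·kg⁻¹·S·T = (m⁴·s⁻⁴) · kg⁻¹ · (kg⁻¹·m⁻²·s³·A²) · (kg·s⁻²·A⁻¹) = kg⁻¹·m²·s⁻³·A.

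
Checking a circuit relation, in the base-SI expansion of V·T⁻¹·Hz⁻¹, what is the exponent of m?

2

V = kg·m²·s⁻³·A⁻¹.
T = kg·s⁻²·A⁻¹.
So T⁻¹ = kg⁻¹·s²·A.
Hz = s⁻¹.
So Hz⁻¹ = s.
Combining: V·T⁻¹·Hz⁻¹ = (kg·m²·s⁻³·A⁻¹) · (kg⁻¹·s²·A) · s = m².
The exponent of m is 2.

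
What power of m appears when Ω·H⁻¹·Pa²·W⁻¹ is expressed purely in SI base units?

Ω = V/A (resistance = voltage per current),
    = kg·m²·s⁻³·A⁻².
H = Wb/A (inductance = flux per current),
    = kg·m²·s⁻²·A⁻².
So H⁻¹ = kg⁻¹·m⁻²·s²·A².
Pa = N/m² (pressure = force per area),
    = kg·m⁻¹·s⁻².
So Pa² = kg²·m⁻²·s⁻⁴.
W = J/s (power = energy per time),
    = kg·m²·s⁻³.
So W⁻¹ = kg⁻¹·m⁻²·s³.
Combining: Ω·H⁻¹·Pa²·W⁻¹ = (kg·m²·s⁻³·A⁻²) · (kg⁻¹·m⁻²·s²·A²) · (kg²·m⁻²·s⁻⁴) · (kg⁻¹·m⁻²·s³) = kg·m⁻⁴·s⁻².
The exponent of m is -4.

-4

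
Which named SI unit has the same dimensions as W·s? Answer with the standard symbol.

J

W = J/s (power = energy per time),
    = kg·m²·s⁻³.
Combining: W·s = (kg·m²·s⁻³) · s = kg·m²·s⁻².
kg·m²·s⁻² is the base-SI form of the joule.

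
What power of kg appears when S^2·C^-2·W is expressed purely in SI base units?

S = kg⁻¹·m⁻²·s³·A².
So S² = kg⁻²·m⁻⁴·s⁶·A⁴.
C = s·A.
So C⁻² = s⁻²·A⁻².
W = kg·m²·s⁻³.
Combining: S²·C⁻²·W = (kg⁻²·m⁻⁴·s⁶·A⁴) · (s⁻²·A⁻²) · (kg·m²·s⁻³) = kg⁻¹·m⁻²·s·A².
The exponent of kg is -1.

-1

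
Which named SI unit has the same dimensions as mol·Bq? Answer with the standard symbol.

Bq = s⁻¹.
Combining: mol·Bq = mol · s⁻¹ = s⁻¹·mol.
s⁻¹·mol is the base-SI form of the katal.

kat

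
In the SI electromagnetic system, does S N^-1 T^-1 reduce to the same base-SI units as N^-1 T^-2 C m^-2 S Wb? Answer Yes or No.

Left side:
  S = 1/Ω (conductance is reciprocal resistance),
      = kg⁻¹·m⁻²·s³·A².
  N = kg·m/s² = kg·m·s⁻² (force = mass × acceleration).
  So N⁻¹ = kg⁻¹·m⁻¹·s².
  T = Wb/m² (flux density = flux per area),
      = kg·s⁻²·A⁻¹.
  So T⁻¹ = kg⁻¹·s²·A.
  Combining: S·N⁻¹·T⁻¹ = (kg⁻¹·m⁻²·s³·A²) · (kg⁻¹·m⁻¹·s²) · (kg⁻¹·s²·A) = kg⁻³·m⁻³·s⁷·A³.
Right side:
  N = kg·m/s² = kg·m·s⁻² (force = mass × acceleration).
  So N⁻¹ = kg⁻¹·m⁻¹·s².
  T = Wb/m² (flux density = flux per area),
      = kg·s⁻²·A⁻¹.
  So T⁻² = kg⁻²·s⁴·A².
  C = A·s = s·A (charge = current × time).
  S = 1/Ω (conductance is reciprocal resistance),
      = kg⁻¹·m⁻²·s³·A².
  Wb = V·s (flux: a volt is a weber per second),
      = kg·m²·s⁻²·A⁻¹.
  Combining: N⁻¹·T⁻²·C·m⁻²·S·Wb = (kg⁻¹·m⁻¹·s²) · (kg⁻²·s⁴·A²) · (s·A) · m⁻² · (kg⁻¹·m⁻²·s³·A²) · (kg·m²·s⁻²·A⁻¹) = kg⁻³·m⁻³·s⁸·A⁴.
Left is kg⁻³·m⁻³·s⁷·A³; right is kg⁻³·m⁻³·s⁸·A⁴ — different.

No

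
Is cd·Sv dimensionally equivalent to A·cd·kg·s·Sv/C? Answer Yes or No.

No

Left side:
  Sv = J/kg (equivalent dose = energy per mass),
      = m²·s⁻².
  Combining: cd·Sv = cd · (m²·s⁻²) = m²·s⁻²·cd.
Right side:
  C = s·A.
  So C⁻¹ = s⁻¹·A⁻¹.
  Sv = m²·s⁻².
  Combining: A·C⁻¹·cd·kg·s·Sv = A · (s⁻¹·A⁻¹) · cd · kg · s · (m²·s⁻²) = kg·m²·s⁻²·cd.
Left is m²·s⁻²·cd; right is kg·m²·s⁻²·cd — different.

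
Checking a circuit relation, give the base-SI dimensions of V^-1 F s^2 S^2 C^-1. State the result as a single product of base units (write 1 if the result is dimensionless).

V = kg·m²·s⁻³·A⁻¹.
So V⁻¹ = kg⁻¹·m⁻²·s³·A.
F = kg⁻¹·m⁻²·s⁴·A².
S = kg⁻¹·m⁻²·s³·A².
So S² = kg⁻²·m⁻⁴·s⁶·A⁴.
C = s·A.
So C⁻¹ = s⁻¹·A⁻¹.
Combining: V⁻¹·F·s²·S²·C⁻¹ = (kg⁻¹·m⁻²·s³·A) · (kg⁻¹·m⁻²·s⁴·A²) · s² · (kg⁻²·m⁻⁴·s⁶·A⁴) · (s⁻¹·A⁻¹) = kg⁻⁴·m⁻⁸·s¹⁴·A⁶.

kg⁻⁴·m⁻⁸·s¹⁴·A⁶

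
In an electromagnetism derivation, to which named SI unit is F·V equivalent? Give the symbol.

F = C/V (capacitance = charge per voltage),
    = A·s/(kg·m²·s⁻³·A⁻¹) (substituting C and V),
    = kg⁻¹·m⁻²·s⁴·A².
V = W/A (potential = power per current),
    = kg·m²·s⁻³·A⁻¹.
Combining: F·V = (kg⁻¹·m⁻²·s⁴·A²) · (kg·m²·s⁻³·A⁻¹) = s·A.
s·A is the base-SI form of the coulomb.

C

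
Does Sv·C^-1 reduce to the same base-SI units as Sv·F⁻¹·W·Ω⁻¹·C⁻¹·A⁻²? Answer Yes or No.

Left side:
  Sv = J/kg (equivalent dose = energy per mass),
      = m²·s⁻².
  C = A·s = s·A (charge = current × time).
  So C⁻¹ = s⁻¹·A⁻¹.
  Combining: Sv·C⁻¹ = (m²·s⁻²) · (s⁻¹·A⁻¹) = m²·s⁻³·A⁻¹.
Right side:
  Sv = m²·s⁻².
  F = kg⁻¹·m⁻²·s⁴·A².
  So F⁻¹ = kg·m²·s⁻⁴·A⁻².
  W = kg·m²·s⁻³.
  Ω = kg·m²·s⁻³·A⁻².
  So Ω⁻¹ = kg⁻¹·m⁻²·s³·A².
  C = s·A.
  So C⁻¹ = s⁻¹·A⁻¹.
  Combining: Sv·F⁻¹·W·Ω⁻¹·C⁻¹·A⁻² = (m²·s⁻²) · (kg·m²·s⁻⁴·A⁻²) · (kg·m²·s⁻³) · (kg⁻¹·m⁻²·s³·A²) · (s⁻¹·A⁻¹) · A⁻² = kg·m⁴·s⁻⁷·A⁻³.
Left is m²·s⁻³·A⁻¹; right is kg·m⁴·s⁻⁷·A⁻³ — different.

No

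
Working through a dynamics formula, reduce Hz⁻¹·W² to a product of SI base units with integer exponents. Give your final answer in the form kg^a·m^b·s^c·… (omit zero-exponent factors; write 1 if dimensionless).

kg²·m⁴·s⁻⁵

Hz = s⁻¹.
So Hz⁻¹ = s.
W = kg·m²·s⁻³.
So W² = kg²·m⁴·s⁻⁶.
Combining: Hz⁻¹·W² = s · (kg²·m⁴·s⁻⁶) = kg²·m⁴·s⁻⁵.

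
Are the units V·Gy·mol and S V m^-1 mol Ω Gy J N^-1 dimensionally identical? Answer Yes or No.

Left side:
  V = kg·m²·s⁻³·A⁻¹.
  Gy = m²·s⁻².
  Combining: V·Gy·mol = (kg·m²·s⁻³·A⁻¹) · (m²·s⁻²) · mol = kg·m⁴·s⁻⁵·A⁻¹·mol.
Right side:
  S = kg⁻¹·m⁻²·s³·A².
  V = kg·m²·s⁻³·A⁻¹.
  Ω = kg·m²·s⁻³·A⁻².
  Gy = m²·s⁻².
  J = kg·m²·s⁻².
  N = kg·m·s⁻².
  So N⁻¹ = kg⁻¹·m⁻¹·s².
  Combining: S·V·m⁻¹·mol·Ω·Gy·J·N⁻¹ = (kg⁻¹·m⁻²·s³·A²) · (kg·m²·s⁻³·A⁻¹) · m⁻¹ · mol · (kg·m²·s⁻³·A⁻²) · (m²·s⁻²) · (kg·m²·s⁻²) · (kg⁻¹·m⁻¹·s²) = kg·m⁴·s⁻⁵·A⁻¹·mol.
Both reduce to kg·m⁴·s⁻⁵·A⁻¹·mol.

Yes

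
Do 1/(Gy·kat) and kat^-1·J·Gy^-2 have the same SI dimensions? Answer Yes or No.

No

Left side:
  Gy = J/kg (absorbed dose = energy per mass),
      = m²·s⁻².
  So Gy⁻¹ = m⁻²·s².
  kat = mol/s = s⁻¹·mol (catalytic activity).
  So kat⁻¹ = s·mol⁻¹.
  Combining: Gy⁻¹·kat⁻¹ = (m⁻²·s²) · (s·mol⁻¹) = m⁻²·s³·mol⁻¹.
Right side:
  kat = mol/s = s⁻¹·mol (catalytic activity).
  So kat⁻¹ = s·mol⁻¹.
  J = N·m (work = force × distance),
      = kg·m²·s⁻².
  Gy = J/kg (absorbed dose = energy per mass),
      = m²·s⁻².
  So Gy⁻² = m⁻⁴·s⁴.
  Combining: kat⁻¹·J·Gy⁻² = (s·mol⁻¹) · (kg·m²·s⁻²) · (m⁻⁴·s⁴) = kg·m⁻²·s³·mol⁻¹.
Left is m⁻²·s³·mol⁻¹; right is kg·m⁻²·s³·mol⁻¹ — different.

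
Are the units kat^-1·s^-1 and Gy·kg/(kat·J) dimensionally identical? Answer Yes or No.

Left side:
  kat = s⁻¹·mol.
  So kat⁻¹ = s·mol⁻¹.
  Combining: kat⁻¹·s⁻¹ = (s·mol⁻¹) · s⁻¹ = mol⁻¹.
Right side:
  kat = s⁻¹·mol.
  So kat⁻¹ = s·mol⁻¹.
  Gy = m²·s⁻².
  J = kg·m²·s⁻².
  So J⁻¹ = kg⁻¹·m⁻²·s².
  Combining: kat⁻¹·Gy·J⁻¹·kg = (s·mol⁻¹) · (m²·s⁻²) · (kg⁻¹·m⁻²·s²) · kg = s·mol⁻¹.
Left is mol⁻¹; right is s·mol⁻¹ — different.

No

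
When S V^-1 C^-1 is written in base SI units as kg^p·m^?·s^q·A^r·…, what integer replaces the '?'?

S = 1/Ω (conductance is reciprocal resistance),
    = kg⁻¹·m⁻²·s³·A².
V = W/A (potential = power per current),
    = kg·m²·s⁻³·A⁻¹.
So V⁻¹ = kg⁻¹·m⁻²·s³·A.
C = A·s = s·A (charge = current × time).
So C⁻¹ = s⁻¹·A⁻¹.
Combining: S·V⁻¹·C⁻¹ = (kg⁻¹·m⁻²·s³·A²) · (kg⁻¹·m⁻²·s³·A) · (s⁻¹·A⁻¹) = kg⁻²·m⁻⁴·s⁵·A².
The exponent of m is -4.

-4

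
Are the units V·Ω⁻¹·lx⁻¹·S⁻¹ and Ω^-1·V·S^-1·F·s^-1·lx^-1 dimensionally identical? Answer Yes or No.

No

Left side:
  V = kg·m²·s⁻³·A⁻¹.
  Ω = kg·m²·s⁻³·A⁻².
  So Ω⁻¹ = kg⁻¹·m⁻²·s³·A².
  lx = m⁻²·cd.
  So lx⁻¹ = m²·cd⁻¹.
  S = kg⁻¹·m⁻²·s³·A².
  So S⁻¹ = kg·m²·s⁻³·A⁻².
  Combining: V·Ω⁻¹·lx⁻¹·S⁻¹ = (kg·m²·s⁻³·A⁻¹) · (kg⁻¹·m⁻²·s³·A²) · (m²·cd⁻¹) · (kg·m²·s⁻³·A⁻²) = kg·m⁴·s⁻³·A⁻¹·cd⁻¹.
Right side:
  Ω = V/A (resistance = voltage per current),
      = kg·m²·s⁻³·A⁻².
  So Ω⁻¹ = kg⁻¹·m⁻²·s³·A².
  V = W/A (potential = power per current),
      = kg·m²·s⁻³·A⁻¹.
  S = 1/Ω (conductance is reciprocal resistance),
      = kg⁻¹·m⁻²·s³·A².
  So S⁻¹ = kg·m²·s⁻³·A⁻².
  F = C/V (capacitance = charge per voltage),
      = A·s/(kg·m²·s⁻³·A⁻¹) (substituting C and V),
      = kg⁻¹·m⁻²·s⁴·A².
  lx = lm/m² (illuminance = luminous flux per area),
      = m⁻²·cd.
  So lx⁻¹ = m²·cd⁻¹.
  Combining: Ω⁻¹·V·S⁻¹·F·s⁻¹·lx⁻¹ = (kg⁻¹·m⁻²·s³·A²) · (kg·m²·s⁻³·A⁻¹) · (kg·m²·s⁻³·A⁻²) · (kg⁻¹·m⁻²·s⁴·A²) · s⁻¹ · (m²·cd⁻¹) = m²·A·cd⁻¹.
Left is kg·m⁴·s⁻³·A⁻¹·cd⁻¹; right is m²·A·cd⁻¹ — different.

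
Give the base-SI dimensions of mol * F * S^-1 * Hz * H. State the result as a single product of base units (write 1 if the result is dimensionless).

kg·m²·s⁻²·A⁻²·mol

F = C/V (capacitance = charge per voltage),
    = A·s/(kg·m²·s⁻³·A⁻¹) (substituting C and V),
    = kg⁻¹·m⁻²·s⁴·A².
S = 1/Ω (conductance is reciprocal resistance),
    = kg⁻¹·m⁻²·s³·A².
So S⁻¹ = kg·m²·s⁻³·A⁻².
Hz = 1/s = s⁻¹ (frequency is cycles per second).
H = Wb/A (inductance = flux per current),
    = kg·m²·s⁻²·A⁻².
Combining: mol·F·S⁻¹·Hz·H = mol · (kg⁻¹·m⁻²·s⁴·A²) · (kg·m²·s⁻³·A⁻²) · s⁻¹ · (kg·m²·s⁻²·A⁻²) = kg·m²·s⁻²·A⁻²·mol.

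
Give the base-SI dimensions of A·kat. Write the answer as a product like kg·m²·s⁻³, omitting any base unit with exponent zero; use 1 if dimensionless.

kat = mol/s = s⁻¹·mol (catalytic activity).
Combining: A·kat = A · (s⁻¹·mol) = s⁻¹·A·mol.

s⁻¹·A·mol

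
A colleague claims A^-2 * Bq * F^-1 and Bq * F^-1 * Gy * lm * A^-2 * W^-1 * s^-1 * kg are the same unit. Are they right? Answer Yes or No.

No

Left side:
  Bq = 1/s = s⁻¹ (activity is decays per second).
  F = C/V (capacitance = charge per voltage),
      = A·s/(kg·m²·s⁻³·A⁻¹) (substituting C and V),
      = kg⁻¹·m⁻²·s⁴·A².
  So F⁻¹ = kg·m²·s⁻⁴·A⁻².
  Combining: A⁻²·Bq·F⁻¹ = A⁻² · s⁻¹ · (kg·m²·s⁻⁴·A⁻²) = kg·m²·s⁻⁵·A⁻⁴.
Right side:
  Bq = 1/s = s⁻¹ (activity is decays per second).
  F = C/V (capacitance = charge per voltage),
      = A·s/(kg·m²·s⁻³·A⁻¹) (substituting C and V),
      = kg⁻¹·m⁻²·s⁴·A².
  So F⁻¹ = kg·m²·s⁻⁴·A⁻².
  Gy = J/kg (absorbed dose = energy per mass),
      = m²·s⁻².
  lm = cd·sr = cd (luminous flux; sr is dimensionless).
  W = J/s (power = energy per time),
      = kg·m²·s⁻³.
  So W⁻¹ = kg⁻¹·m⁻²·s³.
  Combining: Bq·F⁻¹·Gy·lm·A⁻²·W⁻¹·s⁻¹·kg = s⁻¹ · (kg·m²·s⁻⁴·A⁻²) · (m²·s⁻²) · cd · A⁻² · (kg⁻¹·m⁻²·s³) · s⁻¹ · kg = kg·m²·s⁻⁵·A⁻⁴·cd.
Left is kg·m²·s⁻⁵·A⁻⁴; right is kg·m²·s⁻⁵·A⁻⁴·cd — different.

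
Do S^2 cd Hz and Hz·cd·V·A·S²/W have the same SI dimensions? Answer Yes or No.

Left side:
  S = kg⁻¹·m⁻²·s³·A².
  So S² = kg⁻²·m⁻⁴·s⁶·A⁴.
  Hz = s⁻¹.
  Combining: S²·cd·Hz = (kg⁻²·m⁻⁴·s⁶·A⁴) · cd · s⁻¹ = kg⁻²·m⁻⁴·s⁵·A⁴·cd.
Right side:
  Hz = 1/s = s⁻¹ (frequency is cycles per second).
  V = W/A (potential = power per current),
      = kg·m²·s⁻³·A⁻¹.
  S = 1/Ω (conductance is reciprocal resistance),
      = kg⁻¹·m⁻²·s³·A².
  So S² = kg⁻²·m⁻⁴·s⁶·A⁴.
  W = J/s (power = energy per time),
      = kg·m²·s⁻³.
  So W⁻¹ = kg⁻¹·m⁻²·s³.
  Combining: Hz·cd·V·A·S²·W⁻¹ = s⁻¹ · cd · (kg·m²·s⁻³·A⁻¹) · A · (kg⁻²·m⁻⁴·s⁶·A⁴) · (kg⁻¹·m⁻²·s³) = kg⁻²·m⁻⁴·s⁵·A⁴·cd.
Both reduce to kg⁻²·m⁻⁴·s⁵·A⁴·cd.

Yes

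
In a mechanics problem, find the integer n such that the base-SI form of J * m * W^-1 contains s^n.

1

J = kg·m²·s⁻².
W = kg·m²·s⁻³.
So W⁻¹ = kg⁻¹·m⁻²·s³.
Combining: J·m·W⁻¹ = (kg·m²·s⁻²) · m · (kg⁻¹·m⁻²·s³) = m·s.
The exponent of s is 1.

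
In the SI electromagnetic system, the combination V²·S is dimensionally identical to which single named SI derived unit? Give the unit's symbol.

W

V = W/A (potential = power per current),
    = kg·m²·s⁻³·A⁻¹.
So V² = kg²·m⁴·s⁻⁶·A⁻².
S = 1/Ω (conductance is reciprocal resistance),
    = kg⁻¹·m⁻²·s³·A².
Combining: V²·S = (kg²·m⁴·s⁻⁶·A⁻²) · (kg⁻¹·m⁻²·s³·A²) = kg·m²·s⁻³.
kg·m²·s⁻³ is the base-SI form of the watt.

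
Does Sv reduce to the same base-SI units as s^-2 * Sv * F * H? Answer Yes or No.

Left side:
  Sv = J/kg (equivalent dose = energy per mass),
      = m²·s⁻².
Right side:
  Sv = m²·s⁻².
  F = kg⁻¹·m⁻²·s⁴·A².
  H = kg·m²·s⁻²·A⁻².
  Combining: s⁻²·Sv·F·H = s⁻² · (m²·s⁻²) · (kg⁻¹·m⁻²·s⁴·A²) · (kg·m²·s⁻²·A⁻²) = m²·s⁻².
Both reduce to m²·s⁻².

Yes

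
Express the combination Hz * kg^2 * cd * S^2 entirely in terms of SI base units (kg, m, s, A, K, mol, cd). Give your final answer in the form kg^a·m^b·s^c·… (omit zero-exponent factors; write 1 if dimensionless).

m⁻⁴·s⁵·A⁴·cd

Hz = 1/s = s⁻¹ (frequency is cycles per second).
S = 1/Ω (conductance is reciprocal resistance),
    = kg⁻¹·m⁻²·s³·A².
So S² = kg⁻²·m⁻⁴·s⁶·A⁴.
Combining: Hz·kg²·cd·S² = s⁻¹ · kg² · cd · (kg⁻²·m⁻⁴·s⁶·A⁴) = m⁻⁴·s⁵·A⁴·cd.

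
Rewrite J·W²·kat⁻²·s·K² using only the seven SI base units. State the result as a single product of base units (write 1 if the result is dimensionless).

kg³·m⁶·s⁻⁵·K²·mol⁻²

J = N·m (work = force × distance),
    = kg·m²·s⁻².
W = J/s (power = energy per time),
    = kg·m²·s⁻³.
So W² = kg²·m⁴·s⁻⁶.
kat = mol/s = s⁻¹·mol (catalytic activity).
So kat⁻² = s²·mol⁻².
Combining: J·W²·kat⁻²·s·K² = (kg·m²·s⁻²) · (kg²·m⁴·s⁻⁶) · (s²·mol⁻²) · s · K² = kg³·m⁶·s⁻⁵·K²·mol⁻².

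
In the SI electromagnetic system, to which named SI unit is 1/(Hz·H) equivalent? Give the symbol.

Hz = s⁻¹.
So Hz⁻¹ = s.
H = kg·m²·s⁻²·A⁻².
So H⁻¹ = kg⁻¹·m⁻²·s²·A².
Combining: Hz⁻¹·H⁻¹ = s · (kg⁻¹·m⁻²·s²·A²) = kg⁻¹·m⁻²·s³·A².
kg⁻¹·m⁻²·s³·A² is the base-SI form of the siemens.

S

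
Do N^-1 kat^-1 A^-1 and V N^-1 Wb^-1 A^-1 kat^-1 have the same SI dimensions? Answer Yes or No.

No

Left side:
  N = kg·m·s⁻².
  So N⁻¹ = kg⁻¹·m⁻¹·s².
  kat = s⁻¹·mol.
  So kat⁻¹ = s·mol⁻¹.
  Combining: N⁻¹·kat⁻¹·A⁻¹ = (kg⁻¹·m⁻¹·s²) · (s·mol⁻¹) · A⁻¹ = kg⁻¹·m⁻¹·s³·A⁻¹·mol⁻¹.
Right side:
  V = kg·m²·s⁻³·A⁻¹.
  N = kg·m·s⁻².
  So N⁻¹ = kg⁻¹·m⁻¹·s².
  Wb = kg·m²·s⁻²·A⁻¹.
  So Wb⁻¹ = kg⁻¹·m⁻²·s²·A.
  kat = s⁻¹·mol.
  So kat⁻¹ = s·mol⁻¹.
  Combining: V·N⁻¹·Wb⁻¹·A⁻¹·kat⁻¹ = (kg·m²·s⁻³·A⁻¹) · (kg⁻¹·m⁻¹·s²) · (kg⁻¹·m⁻²·s²·A) · A⁻¹ · (s·mol⁻¹) = kg⁻¹·m⁻¹·s²·A⁻¹·mol⁻¹.
Left is kg⁻¹·m⁻¹·s³·A⁻¹·mol⁻¹; right is kg⁻¹·m⁻¹·s²·A⁻¹·mol⁻¹ — different.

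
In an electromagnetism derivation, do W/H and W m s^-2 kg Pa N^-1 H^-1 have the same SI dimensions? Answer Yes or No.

Left side:
  W = J/s (power = energy per time),
      = kg·m²·s⁻³.
  H = Wb/A (inductance = flux per current),
      = kg·m²·s⁻²·A⁻².
  So H⁻¹ = kg⁻¹·m⁻²·s²·A².
  Combining: W·H⁻¹ = (kg·m²·s⁻³) · (kg⁻¹·m⁻²·s²·A²) = s⁻¹·A².
Right side:
  W = kg·m²·s⁻³.
  Pa = kg·m⁻¹·s⁻².
  N = kg·m·s⁻².
  So N⁻¹ = kg⁻¹·m⁻¹·s².
  H = kg·m²·s⁻²·A⁻².
  So H⁻¹ = kg⁻¹·m⁻²·s²·A².
  Combining: W·m·s⁻²·kg·Pa·N⁻¹·H⁻¹ = (kg·m²·s⁻³) · m · s⁻² · kg · (kg·m⁻¹·s⁻²) · (kg⁻¹·m⁻¹·s²) · (kg⁻¹·m⁻²·s²·A²) = kg·m⁻¹·s⁻³·A².
Left is s⁻¹·A²; right is kg·m⁻¹·s⁻³·A² — different.

No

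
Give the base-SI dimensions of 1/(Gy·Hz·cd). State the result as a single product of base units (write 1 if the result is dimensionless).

Gy = J/kg (absorbed dose = energy per mass),
    = m²·s⁻².
So Gy⁻¹ = m⁻²·s².
Hz = 1/s = s⁻¹ (frequency is cycles per second).
So Hz⁻¹ = s.
Combining: Gy⁻¹·Hz⁻¹·cd⁻¹ = (m⁻²·s²) · s · cd⁻¹ = m⁻²·s³·cd⁻¹.

m⁻²·s³·cd⁻¹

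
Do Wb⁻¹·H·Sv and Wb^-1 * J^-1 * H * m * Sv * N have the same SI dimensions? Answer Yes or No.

Yes

Left side:
  Wb = kg·m²·s⁻²·A⁻¹.
  So Wb⁻¹ = kg⁻¹·m⁻²·s²·A.
  H = kg·m²·s⁻²·A⁻².
  Sv = m²·s⁻².
  Combining: Wb⁻¹·H·Sv = (kg⁻¹·m⁻²·s²·A) · (kg·m²·s⁻²·A⁻²) · (m²·s⁻²) = m²·s⁻²·A⁻¹.
Right side:
  Wb = V·s (flux: a volt is a weber per second),
      = kg·m²·s⁻²·A⁻¹.
  So Wb⁻¹ = kg⁻¹·m⁻²·s²·A.
  J = N·m (work = force × distance),
      = kg·m²·s⁻².
  So J⁻¹ = kg⁻¹·m⁻²·s².
  H = Wb/A (inductance = flux per current),
      = kg·m²·s⁻²·A⁻².
  Sv = J/kg (equivalent dose = energy per mass),
      = m²·s⁻².
  N = kg·m/s² = kg·m·s⁻² (force = mass × acceleration).
  Combining: Wb⁻¹·J⁻¹·H·m·Sv·N = (kg⁻¹·m⁻²·s²·A) · (kg⁻¹·m⁻²·s²) · (kg·m²·s⁻²·A⁻²) · m · (m²·s⁻²) · (kg·m·s⁻²) = m²·s⁻²·A⁻¹.
Both reduce to m²·s⁻²·A⁻¹.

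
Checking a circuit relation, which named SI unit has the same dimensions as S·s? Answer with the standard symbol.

F

S = 1/Ω (conductance is reciprocal resistance),
    = kg⁻¹·m⁻²·s³·A².
Combining: S·s = (kg⁻¹·m⁻²·s³·A²) · s = kg⁻¹·m⁻²·s⁴·A².
kg⁻¹·m⁻²·s⁴·A² is the base-SI form of the farad.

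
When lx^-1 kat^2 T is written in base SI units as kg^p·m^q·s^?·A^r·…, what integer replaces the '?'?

lx = lm/m² (illuminance = luminous flux per area),
    = m⁻²·cd.
So lx⁻¹ = m²·cd⁻¹.
kat = mol/s = s⁻¹·mol (catalytic activity).
So kat² = s⁻²·mol².
T = Wb/m² (flux density = flux per area),
    = kg·s⁻²·A⁻¹.
Combining: lx⁻¹·kat²·T = (m²·cd⁻¹) · (s⁻²·mol²) · (kg·s⁻²·A⁻¹) = kg·m²·s⁻⁴·A⁻¹·mol²·cd⁻¹.
The exponent of s is -4.

-4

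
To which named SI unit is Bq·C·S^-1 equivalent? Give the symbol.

V

Bq = 1/s = s⁻¹ (activity is decays per second).
C = A·s = s·A (charge = current × time).
S = 1/Ω (conductance is reciprocal resistance),
    = kg⁻¹·m⁻²·s³·A².
So S⁻¹ = kg·m²·s⁻³·A⁻².
Combining: Bq·C·S⁻¹ = s⁻¹ · (s·A) · (kg·m²·s⁻³·A⁻²) = kg·m²·s⁻³·A⁻¹.
kg·m²·s⁻³·A⁻¹ is the base-SI form of the volt.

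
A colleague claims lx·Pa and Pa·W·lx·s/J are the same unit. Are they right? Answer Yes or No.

Yes

Left side:
  lx = lm/m² (illuminance = luminous flux per area),
      = m⁻²·cd.
  Pa = N/m² (pressure = force per area),
      = kg·m⁻¹·s⁻².
  Combining: lx·Pa = (m⁻²·cd) · (kg·m⁻¹·s⁻²) = kg·m⁻³·s⁻²·cd.
Right side:
  Pa = N/m² (pressure = force per area),
      = kg·m⁻¹·s⁻².
  W = J/s (power = energy per time),
      = kg·m²·s⁻³.
  lx = lm/m² (illuminance = luminous flux per area),
      = m⁻²·cd.
  J = N·m (work = force × distance),
      = kg·m²·s⁻².
  So J⁻¹ = kg⁻¹·m⁻²·s².
  Combining: Pa·W·lx·s·J⁻¹ = (kg·m⁻¹·s⁻²) · (kg·m²·s⁻³) · (m⁻²·cd) · s · (kg⁻¹·m⁻²·s²) = kg·m⁻³·s⁻²·cd.
Both reduce to kg·m⁻³·s⁻²·cd.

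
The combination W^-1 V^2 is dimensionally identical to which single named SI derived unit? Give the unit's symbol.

Ω

W = J/s (power = energy per time),
    = kg·m²·s⁻³.
So W⁻¹ = kg⁻¹·m⁻²·s³.
V = W/A (potential = power per current),
    = kg·m²·s⁻³·A⁻¹.
So V² = kg²·m⁴·s⁻⁶·A⁻².
Combining: W⁻¹·V² = (kg⁻¹·m⁻²·s³) · (kg²·m⁴·s⁻⁶·A⁻²) = kg·m²·s⁻³·A⁻².
kg·m²·s⁻³·A⁻² is the base-SI form of the ohm.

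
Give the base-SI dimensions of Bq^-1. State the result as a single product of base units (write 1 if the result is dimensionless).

Bq = s⁻¹.
So Bq⁻¹ = s.

s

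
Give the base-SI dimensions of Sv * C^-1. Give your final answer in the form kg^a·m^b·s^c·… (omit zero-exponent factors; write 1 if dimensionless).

Sv = J/kg (equivalent dose = energy per mass),
    = m²·s⁻².
C = A·s = s·A (charge = current × time).
So C⁻¹ = s⁻¹·A⁻¹.
Combining: Sv·C⁻¹ = (m²·s⁻²) · (s⁻¹·A⁻¹) = m²·s⁻³·A⁻¹.

m²·s⁻³·A⁻¹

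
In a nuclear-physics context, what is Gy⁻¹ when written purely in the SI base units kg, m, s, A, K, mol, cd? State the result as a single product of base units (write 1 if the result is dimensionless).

m⁻²·s²

Gy = m²·s⁻².
So Gy⁻¹ = m⁻²·s².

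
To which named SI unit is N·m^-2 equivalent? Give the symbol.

N = kg·m·s⁻².
Combining: N·m⁻² = (kg·m·s⁻²) · m⁻² = kg·m⁻¹·s⁻².
kg·m⁻¹·s⁻² is the base-SI form of the pascal.

Pa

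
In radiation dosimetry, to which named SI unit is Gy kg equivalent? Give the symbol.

J

Gy = J/kg (absorbed dose = energy per mass),
    = m²·s⁻².
Combining: Gy·kg = (m²·s⁻²) · kg = kg·m²·s⁻².
kg·m²·s⁻² is the base-SI form of the joule.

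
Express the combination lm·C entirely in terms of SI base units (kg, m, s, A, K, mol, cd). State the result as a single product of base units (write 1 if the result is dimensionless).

lm = cd·sr = cd (luminous flux; sr is dimensionless).
C = A·s = s·A (charge = current × time).
Combining: lm·C = cd · (s·A) = s·A·cd.

s·A·cd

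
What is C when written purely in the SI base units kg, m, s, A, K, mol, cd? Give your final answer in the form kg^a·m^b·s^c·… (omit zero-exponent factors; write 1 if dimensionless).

C = A·s = s·A (charge = current × time).

s·A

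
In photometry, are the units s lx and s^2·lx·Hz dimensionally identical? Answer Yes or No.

Left side:
  lx = lm/m² (illuminance = luminous flux per area),
      = m⁻²·cd.
  Combining: s·lx = s · (m⁻²·cd) = m⁻²·s·cd.
Right side:
  lx = lm/m² (illuminance = luminous flux per area),
      = m⁻²·cd.
  Hz = 1/s = s⁻¹ (frequency is cycles per second).
  Combining: s²·lx·Hz = s² · (m⁻²·cd) · s⁻¹ = m⁻²·s·cd.
Both reduce to m⁻²·s·cd.

Yes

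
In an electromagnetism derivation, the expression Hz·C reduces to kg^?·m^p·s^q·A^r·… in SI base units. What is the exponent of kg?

Hz = s⁻¹.
C = s·A.
Combining: Hz·C = s⁻¹ · (s·A) = A.
The exponent of kg is 0.

0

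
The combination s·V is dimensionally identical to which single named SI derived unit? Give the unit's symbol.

V = W/A (potential = power per current),
    = kg·m²·s⁻³·A⁻¹.
Combining: s·V = s · (kg·m²·s⁻³·A⁻¹) = kg·m²·s⁻²·A⁻¹.
kg·m²·s⁻²·A⁻¹ is the base-SI form of the weber.

Wb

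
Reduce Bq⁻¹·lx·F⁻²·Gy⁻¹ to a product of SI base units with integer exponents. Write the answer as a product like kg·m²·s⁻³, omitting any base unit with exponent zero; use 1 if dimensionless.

kg²·s⁻⁵·A⁻⁴·cd

Bq = s⁻¹.
So Bq⁻¹ = s.
lx = m⁻²·cd.
F = kg⁻¹·m⁻²·s⁴·A².
So F⁻² = kg²·m⁴·s⁻⁸·A⁻⁴.
Gy = m²·s⁻².
So Gy⁻¹ = m⁻²·s².
Combining: Bq⁻¹·lx·F⁻²·Gy⁻¹ = s · (m⁻²·cd) · (kg²·m⁴·s⁻⁸·A⁻⁴) · (m⁻²·s²) = kg²·s⁻⁵·A⁻⁴·cd.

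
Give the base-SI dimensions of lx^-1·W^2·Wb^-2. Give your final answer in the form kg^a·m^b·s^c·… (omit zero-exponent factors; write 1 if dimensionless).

m²·s⁻²·A²·cd⁻¹

lx = m⁻²·cd.
So lx⁻¹ = m²·cd⁻¹.
W = kg·m²·s⁻³.
So W² = kg²·m⁴·s⁻⁶.
Wb = kg·m²·s⁻²·A⁻¹.
So Wb⁻² = kg⁻²·m⁻⁴·s⁴·A².
Combining: lx⁻¹·W²·Wb⁻² = (m²·cd⁻¹) · (kg²·m⁴·s⁻⁶) · (kg⁻²·m⁻⁴·s⁴·A²) = m²·s⁻²·A²·cd⁻¹.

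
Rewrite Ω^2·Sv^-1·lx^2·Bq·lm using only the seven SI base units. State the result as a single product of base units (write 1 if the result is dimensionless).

Ω = V/A (resistance = voltage per current),
    = kg·m²·s⁻³·A⁻².
So Ω² = kg²·m⁴·s⁻⁶·A⁻⁴.
Sv = J/kg (equivalent dose = energy per mass),
    = m²·s⁻².
So Sv⁻¹ = m⁻²·s².
lx = lm/m² (illuminance = luminous flux per area),
    = m⁻²·cd.
So lx² = m⁻⁴·cd².
Bq = 1/s = s⁻¹ (activity is decays per second).
lm = cd·sr = cd (luminous flux; sr is dimensionless).
Combining: Ω²·Sv⁻¹·lx²·Bq·lm = (kg²·m⁴·s⁻⁶·A⁻⁴) · (m⁻²·s²) · (m⁻⁴·cd²) · s⁻¹ · cd = kg²·m⁻²·s⁻⁵·A⁻⁴·cd³.

kg²·m⁻²·s⁻⁵·A⁻⁴·cd³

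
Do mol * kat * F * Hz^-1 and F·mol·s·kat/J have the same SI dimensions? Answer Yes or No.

Left side:
  kat = mol/s = s⁻¹·mol (catalytic activity).
  F = C/V (capacitance = charge per voltage),
      = A·s/(kg·m²·s⁻³·A⁻¹) (substituting C and V),
      = kg⁻¹·m⁻²·s⁴·A².
  Hz = 1/s = s⁻¹ (frequency is cycles per second).
  So Hz⁻¹ = s.
  Combining: mol·kat·F·Hz⁻¹ = mol · (s⁻¹·mol) · (kg⁻¹·m⁻²·s⁴·A²) · s = kg⁻¹·m⁻²·s⁴·A²·mol².
Right side:
  J = N·m (work = force × distance),
      = kg·m²·s⁻².
  So J⁻¹ = kg⁻¹·m⁻²·s².
  F = C/V (capacitance = charge per voltage),
      = A·s/(kg·m²·s⁻³·A⁻¹) (substituting C and V),
      = kg⁻¹·m⁻²·s⁴·A².
  kat = mol/s = s⁻¹·mol (catalytic activity).
  Combining: J⁻¹·F·mol·s·kat = (kg⁻¹·m⁻²·s²) · (kg⁻¹·m⁻²·s⁴·A²) · mol · s · (s⁻¹·mol) = kg⁻²·m⁻⁴·s⁶·A²·mol².
Left is kg⁻¹·m⁻²·s⁴·A²·mol²; right is kg⁻²·m⁻⁴·s⁶·A²·mol² — different.

No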